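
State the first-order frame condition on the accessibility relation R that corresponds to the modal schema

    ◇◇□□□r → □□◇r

This is a Sahlqvist (Geach-type) schema ◇^2□^3r → □^2◇^1r.
First-order correspondent: ∀x ∀y ∀z ((xR²y ∧ xR²z) → ∃w (yR³w ∧ zRw)).

∀x ∀y ∀z ((xR²y ∧ xR²z) → ∃w (yR³w ∧ zRw))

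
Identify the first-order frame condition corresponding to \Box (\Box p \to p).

Shift-reflexivity

Suppose □(□p→p) is valid. Take Rxy and set V(p)={w : Ryw}. Then at y, □p holds; since □(□p→p) at x, □p→p at y, so p at y, i.e. Ryy.
The converse is a direct semantic check.
Frame condition: \forall x \forall y (Rxy \to Ryy).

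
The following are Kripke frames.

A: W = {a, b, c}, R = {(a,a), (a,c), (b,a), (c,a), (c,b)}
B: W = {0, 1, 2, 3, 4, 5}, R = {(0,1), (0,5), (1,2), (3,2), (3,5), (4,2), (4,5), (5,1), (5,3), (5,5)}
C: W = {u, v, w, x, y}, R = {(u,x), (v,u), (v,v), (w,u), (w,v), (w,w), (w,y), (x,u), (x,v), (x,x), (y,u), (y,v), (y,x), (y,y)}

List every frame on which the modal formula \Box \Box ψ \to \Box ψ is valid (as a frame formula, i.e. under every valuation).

Frame correspondent (Sahlqvist): \forall x \forall y (Rxy \to \exists z (Rxz \wedge Rzy)) — i.e. density.
A: fails — Rcb but no z with Rcz and Rzb.
B: fails — R32 but no z with R3z and Rz2.
C: condition met.

C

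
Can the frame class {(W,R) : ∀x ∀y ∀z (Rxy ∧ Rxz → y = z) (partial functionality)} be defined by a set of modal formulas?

Yes: it is partial functionality, defined by the CD schema ◇q → □q.
Suppose ◇q→□q is valid. Take Rxy, Rxz and set V(q)={y}. Then ◇q at x, so □q at x, so q at z, i.e. z=y.

Yes — defined by ◇q → □q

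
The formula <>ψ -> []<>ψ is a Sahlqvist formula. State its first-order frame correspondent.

The Euclidean property

This is the 5 axiom.
Its frame correspondent is the Euclidean property — forall x forall y forall z (Rxy & Rxz -> Ryz).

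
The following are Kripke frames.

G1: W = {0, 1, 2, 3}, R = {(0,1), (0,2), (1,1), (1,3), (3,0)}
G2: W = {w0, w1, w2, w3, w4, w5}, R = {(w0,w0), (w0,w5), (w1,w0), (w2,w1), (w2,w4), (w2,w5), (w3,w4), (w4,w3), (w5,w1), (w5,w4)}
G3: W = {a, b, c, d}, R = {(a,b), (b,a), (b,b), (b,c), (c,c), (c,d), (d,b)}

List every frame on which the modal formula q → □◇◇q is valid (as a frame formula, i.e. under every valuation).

The schema corresponds to a generalized confluence (Geach) condition: ∀x ∀z (xRz → ∃w (x = w ∧ zR²w)).
G1: fails — 0R2 but no w with 0=w and 2R²w.
G2: fails — w2Rw1 but no w with w2=w and w1R²w.
G3: satisfies the condition.

G3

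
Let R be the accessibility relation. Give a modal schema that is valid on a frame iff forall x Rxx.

A defining formula is □s → s (the T axiom).

□s → s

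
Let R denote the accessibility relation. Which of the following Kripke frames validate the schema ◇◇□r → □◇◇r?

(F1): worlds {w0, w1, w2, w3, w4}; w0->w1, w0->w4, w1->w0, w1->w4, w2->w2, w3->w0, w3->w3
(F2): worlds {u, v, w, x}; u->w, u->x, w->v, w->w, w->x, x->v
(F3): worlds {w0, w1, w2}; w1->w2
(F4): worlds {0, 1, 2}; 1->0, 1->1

(F3)

This is the axiom for a generalized confluence (Geach) condition; its first-order frame correspondent is ∀x ∀y ∀z ((xR²y ∧ xRz) → ∃w (yRw ∧ zR²w)).
(F1): fails — w0R²w0, w0Rw4 but no w with w0Rw and w4R²w.
(F2): fails — uR²v, uRw but no t with vRt and wR²t.
(F3): holds.
(F4): fails — 1R²0, 1R0 but no w with 0Rw and 0R²w.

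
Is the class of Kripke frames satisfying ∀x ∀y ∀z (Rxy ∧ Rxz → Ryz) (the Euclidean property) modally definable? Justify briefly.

Yes — defined by ◇p → □◇p

This is a Sahlqvist condition; the 5 axiom ◇p → □◇p defines it.
Suppose ◇p→□◇p is valid. Take Rxy, Rxz and set V(p)={y}. Then ◇p at x, so □◇p at x, so ◇p at z, so some w with Rzw has p; w=y, i.e. Rzy. By symmetry of the argument, Ryz.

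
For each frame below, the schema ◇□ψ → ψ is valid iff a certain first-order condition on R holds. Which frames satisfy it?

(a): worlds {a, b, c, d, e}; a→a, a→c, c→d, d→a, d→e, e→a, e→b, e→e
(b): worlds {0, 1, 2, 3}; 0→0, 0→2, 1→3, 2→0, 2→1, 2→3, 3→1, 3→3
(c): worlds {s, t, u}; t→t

This is the axiom for symmetry; its first-order frame correspondent is ∀x ∀y (Rxy → Ryx).
(a): fails — Rde but not Red.
(b): fails — R23 but not R32.
(c): ✓.
Valid on: (c).

(c)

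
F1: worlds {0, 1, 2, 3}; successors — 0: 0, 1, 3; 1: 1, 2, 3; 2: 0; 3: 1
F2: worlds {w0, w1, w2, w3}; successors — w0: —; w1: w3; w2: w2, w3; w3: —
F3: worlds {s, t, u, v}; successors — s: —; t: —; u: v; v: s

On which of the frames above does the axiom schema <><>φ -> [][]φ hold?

F3

The schema corresponds to a generalized confluence (Geach) condition: forall x forall y forall z ((x R^2 y & x R^2 z) -> exists w (y = w & z = w)).
F1: fails — 0R²0, 0R²1 but 0 ≠ 1.
F2: fails — w2R²w2, w2R²w3 but w2 ≠ w3.
F3: satisfies the condition.
Valid on: F3.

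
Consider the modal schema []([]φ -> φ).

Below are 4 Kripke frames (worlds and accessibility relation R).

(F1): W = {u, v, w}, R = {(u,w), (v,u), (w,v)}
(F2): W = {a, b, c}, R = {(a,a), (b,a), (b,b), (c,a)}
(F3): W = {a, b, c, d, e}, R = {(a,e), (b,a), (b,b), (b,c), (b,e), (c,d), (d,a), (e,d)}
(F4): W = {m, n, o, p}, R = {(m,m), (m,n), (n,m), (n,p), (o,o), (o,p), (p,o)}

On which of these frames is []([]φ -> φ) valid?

The schema corresponds to shift-reflexivity: forall x forall y (Rxy -> Ryy).
(F1): fails — Rvu but not Ruu.
(F2): holds.
(F3): fails — Rbc but not Rcc.
(F4): fails — Rop but not Rpp.

(F2)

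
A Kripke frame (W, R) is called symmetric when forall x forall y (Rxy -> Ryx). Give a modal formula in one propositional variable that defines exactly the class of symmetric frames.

This is symmetry; the standard corresponding axiom is B: s → □◇s.
Suppose s→□◇s is valid. Take Rxy and set V(s)={x}. Then s at x, so □◇s at x, so ◇s at y, so some z with Ryz has s; z=x, i.e. Ryx.

s → □◇s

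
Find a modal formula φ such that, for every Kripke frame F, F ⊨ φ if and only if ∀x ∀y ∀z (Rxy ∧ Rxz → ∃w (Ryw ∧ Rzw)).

◇□s → □◇s

A defining formula is ◇□s → □◇s (the .2 axiom).
Suppose ◇□s→□◇s is valid. Take Rxy, Rxz and set V(s)={w : Ryw}. Then □s at y so ◇□s at x, so □◇s at x, so ◇s at z, giving w with Rzw and Ryw.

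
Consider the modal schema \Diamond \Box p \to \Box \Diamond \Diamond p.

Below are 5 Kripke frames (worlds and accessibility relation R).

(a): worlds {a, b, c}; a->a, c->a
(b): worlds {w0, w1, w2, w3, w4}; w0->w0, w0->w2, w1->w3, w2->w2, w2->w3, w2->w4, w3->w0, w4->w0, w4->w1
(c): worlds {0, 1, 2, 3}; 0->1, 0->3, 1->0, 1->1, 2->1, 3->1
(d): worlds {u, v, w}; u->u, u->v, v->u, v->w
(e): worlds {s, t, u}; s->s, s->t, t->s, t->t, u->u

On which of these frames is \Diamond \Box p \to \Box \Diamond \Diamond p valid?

The schema corresponds to a generalized confluence (Geach) condition: \forall x \forall y \forall z ((xRy \wedge xRz) \to \exists w (yRw \wedge z R^2 w)).
(a): satisfies the condition.
(b): fails — w4Rw1, w4Rw1 but no w with w1Rw and w1R²w.
(c): satisfies the condition.
(d): fails — vRu, vRw but no t with uRt and wR²t.
(e): satisfies the condition.

(a), (c), (e)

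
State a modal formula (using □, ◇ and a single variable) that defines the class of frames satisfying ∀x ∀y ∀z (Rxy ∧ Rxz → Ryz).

◇q → □◇q

This is the Euclidean property; the standard corresponding axiom is 5: ◇q → □◇q.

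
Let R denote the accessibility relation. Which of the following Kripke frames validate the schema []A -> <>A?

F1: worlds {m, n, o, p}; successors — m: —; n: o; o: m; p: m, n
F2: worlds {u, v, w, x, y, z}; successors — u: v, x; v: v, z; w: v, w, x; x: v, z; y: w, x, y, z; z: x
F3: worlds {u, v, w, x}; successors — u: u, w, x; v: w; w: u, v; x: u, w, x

F2, F3

The schema corresponds to seriality: forall x exists y Rxy.
F1: fails — world m has no successor.
F2: satisfies the condition.
F3: satisfies the condition.
Valid on: F2, F3.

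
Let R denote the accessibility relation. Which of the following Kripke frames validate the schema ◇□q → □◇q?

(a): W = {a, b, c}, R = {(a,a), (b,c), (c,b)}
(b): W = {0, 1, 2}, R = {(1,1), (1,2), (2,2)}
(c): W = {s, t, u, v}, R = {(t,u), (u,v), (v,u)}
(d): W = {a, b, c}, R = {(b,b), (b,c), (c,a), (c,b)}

(a), (b), (c)

The schema corresponds to convergence: ∀x ∀y ∀z (Rxy ∧ Rxz → ∃w (Ryw ∧ Rzw)).
(a): ✓.
(b): ✓.
(c): ✓.
(d): fails — Rca and Rca but a and a have no common successor.
Valid on: (a), (b), (c).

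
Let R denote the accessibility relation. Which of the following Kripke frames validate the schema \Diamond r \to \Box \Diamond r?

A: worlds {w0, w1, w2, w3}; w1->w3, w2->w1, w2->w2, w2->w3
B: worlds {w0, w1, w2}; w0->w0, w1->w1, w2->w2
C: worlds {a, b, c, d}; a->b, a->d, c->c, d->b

This is the axiom for the Euclidean property; its first-order frame correspondent is \forall x \forall y \forall z (Rxy \wedge Rxz \to Ryz).
A: fails — Rw1w3 and Rw1w3 but not Rw3w3.
B: condition met.
C: fails — Rad and Rad but not Rdd.
Valid on: B.

B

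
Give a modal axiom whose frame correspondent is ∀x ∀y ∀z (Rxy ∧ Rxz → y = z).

The condition is partial functionality. The CD schema ◇p → □p defines it.
Suppose ◇p→□p is valid. Take Rxy, Rxz and set V(p)={y}. Then ◇p at x, so □p at x, so p at z, i.e. z=y.

◇p → □p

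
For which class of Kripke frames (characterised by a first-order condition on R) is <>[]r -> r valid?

This is a form of the B axiom.
Its frame correspondent is symmetry — forall x forall y (Rxy -> Ryx).

symmetry: forall x forall y (Rxy -> Ryx)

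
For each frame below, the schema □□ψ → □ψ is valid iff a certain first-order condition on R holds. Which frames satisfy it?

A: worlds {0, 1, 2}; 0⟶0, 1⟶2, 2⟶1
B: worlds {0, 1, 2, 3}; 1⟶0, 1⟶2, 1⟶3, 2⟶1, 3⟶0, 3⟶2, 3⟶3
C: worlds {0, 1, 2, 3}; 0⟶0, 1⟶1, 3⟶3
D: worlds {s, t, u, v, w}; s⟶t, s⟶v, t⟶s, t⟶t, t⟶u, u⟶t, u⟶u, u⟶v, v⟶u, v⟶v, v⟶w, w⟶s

This is the axiom for density; its first-order frame correspondent is ∀x ∀y (Rxy → ∃z (Rxz ∧ Rzy)).
A: fails — R12 but no z with R1z and Rz2.
B: fails — R21 but no z with R2z and Rz1.
C: ✓.
D: fails — Rws but no z with Rwz and Rzs.
Valid on: C.

C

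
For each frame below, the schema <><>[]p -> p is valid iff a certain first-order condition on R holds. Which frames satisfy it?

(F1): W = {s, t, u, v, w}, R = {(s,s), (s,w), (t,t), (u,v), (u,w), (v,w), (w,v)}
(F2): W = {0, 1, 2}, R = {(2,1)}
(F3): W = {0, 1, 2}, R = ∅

The schema corresponds to a generalized confluence (Geach) condition: forall x forall y (x R^2 y -> exists w (yRw & x = w)).
(F1): fails — sR²v but no w* with vRw* and s=w*.
(F2): holds.
(F3): holds.

(F2), (F3)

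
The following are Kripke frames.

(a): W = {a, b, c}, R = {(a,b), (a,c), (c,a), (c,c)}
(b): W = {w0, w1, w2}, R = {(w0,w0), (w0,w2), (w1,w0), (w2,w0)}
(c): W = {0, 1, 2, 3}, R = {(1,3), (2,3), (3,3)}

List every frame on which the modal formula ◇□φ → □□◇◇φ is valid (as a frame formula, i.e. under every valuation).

(b), (c)

Frame correspondent (Sahlqvist): ∀x ∀y ∀z ((xRy ∧ xR²z) → ∃w (yRw ∧ zR²w)) — i.e. a generalized confluence (Geach) condition.
(a): fails — aRb, aR²a but no w with bRw and aR²w.
(b): satisfies the condition.
(c): satisfies the condition.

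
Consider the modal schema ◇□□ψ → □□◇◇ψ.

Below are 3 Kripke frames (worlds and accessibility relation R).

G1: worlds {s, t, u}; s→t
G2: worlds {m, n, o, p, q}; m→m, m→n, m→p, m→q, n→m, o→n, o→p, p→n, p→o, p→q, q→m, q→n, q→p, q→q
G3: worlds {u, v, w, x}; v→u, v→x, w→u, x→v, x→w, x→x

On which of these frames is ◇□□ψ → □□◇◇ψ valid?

This is the axiom for a generalized confluence (Geach) condition; its first-order frame correspondent is ∀x ∀y ∀z ((xRy ∧ xR²z) → ∃w (yR²w ∧ zR²w)).
G1: ✓.
G2: ✓.
G3: fails — vRu, vR²v but no t with uR²t and vR²t.
Valid on: G1, G2.

G1, G2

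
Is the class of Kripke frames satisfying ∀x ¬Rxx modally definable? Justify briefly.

Any modally definable frame class is closed under surjective bounded morphisms.
The 2-cycle (worlds s,t with s→t→s) is irreflexive, and the map sending every world to a single reflexive point • is a surjective bounded morphism (forth: every edge maps to (•,•); back: every world has a successor). So any modal formula valid on the 2-cycle is also valid on the reflexive point, which is not irreflexive.
Hence irreflexivity is not modally definable.

Not modally definable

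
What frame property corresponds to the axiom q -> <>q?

reflexivity: forall x Rxx

This schema is equivalent to the T axiom □q → q.
Its frame correspondent is reflexivity — forall x Rxx.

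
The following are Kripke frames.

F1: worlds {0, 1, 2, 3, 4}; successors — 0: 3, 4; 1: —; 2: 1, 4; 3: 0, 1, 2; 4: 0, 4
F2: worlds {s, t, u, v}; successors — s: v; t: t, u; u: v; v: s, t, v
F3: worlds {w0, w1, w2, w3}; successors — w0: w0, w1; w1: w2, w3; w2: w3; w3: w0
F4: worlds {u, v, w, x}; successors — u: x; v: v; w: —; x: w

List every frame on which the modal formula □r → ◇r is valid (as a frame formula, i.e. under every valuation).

F2, F3

Frame correspondent (Sahlqvist): ∀x ∃y Rxy — i.e. seriality.
F1: fails — world 1 has no successor.
F2: satisfies the condition.
F3: satisfies the condition.
F4: fails — world w has no successor.
Valid on: F2, F3.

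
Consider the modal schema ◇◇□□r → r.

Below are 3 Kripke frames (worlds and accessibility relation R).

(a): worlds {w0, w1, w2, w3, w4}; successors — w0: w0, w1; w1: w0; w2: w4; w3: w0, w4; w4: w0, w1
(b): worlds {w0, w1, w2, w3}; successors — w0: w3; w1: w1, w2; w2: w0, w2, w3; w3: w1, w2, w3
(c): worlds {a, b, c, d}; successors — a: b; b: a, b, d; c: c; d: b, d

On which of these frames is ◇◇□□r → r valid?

Frame correspondent (Sahlqvist): ∀x ∀y (xR²y → ∃w (yR²w ∧ x = w)) — i.e. a generalized confluence (Geach) condition.
(a): fails — w2R²w0 but no w with w0R²w and w2=w.
(b): holds.
(c): holds.

(b), (c)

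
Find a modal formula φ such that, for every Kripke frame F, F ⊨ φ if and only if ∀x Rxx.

□s → s

This is reflexivity; the standard corresponding axiom is T: □s → s.
Suppose □s→s is valid. At any x set V(s)={w : Rxw}. Then □s holds at x, so s holds at x, i.e. Rxx.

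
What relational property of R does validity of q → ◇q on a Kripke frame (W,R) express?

reflexivity

This is a form of the T axiom.
Its frame correspondent is reflexivity — ∀x Rxx.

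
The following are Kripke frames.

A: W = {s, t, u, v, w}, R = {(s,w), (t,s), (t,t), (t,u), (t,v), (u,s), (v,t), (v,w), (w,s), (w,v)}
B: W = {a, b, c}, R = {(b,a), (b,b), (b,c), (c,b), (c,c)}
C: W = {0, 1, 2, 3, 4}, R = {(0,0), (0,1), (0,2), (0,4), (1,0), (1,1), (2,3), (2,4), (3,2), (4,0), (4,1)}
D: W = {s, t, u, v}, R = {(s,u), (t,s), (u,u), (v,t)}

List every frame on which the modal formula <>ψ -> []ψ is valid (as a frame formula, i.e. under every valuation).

This is the axiom for partial functionality; its first-order frame correspondent is forall x forall y forall z (Rxy & Rxz -> y = z).
A: fails — t sees both s and t.
B: fails — b sees both a and b.
C: fails — 0 sees both 0 and 1.
D: holds.
Valid on: D.

D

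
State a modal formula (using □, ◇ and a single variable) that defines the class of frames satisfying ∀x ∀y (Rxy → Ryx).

A defining formula is q → □◇q (the B axiom).

q → □◇q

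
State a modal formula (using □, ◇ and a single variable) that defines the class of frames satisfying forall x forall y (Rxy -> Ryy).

□(□r → r)

This is shift-reflexivity; the standard corresponding axiom is T□: □(□r → r).
Suppose □(□r→r) is valid. Take Rxy and set V(r)={w : Ryw}. Then at y, □r holds; since □(□r→r) at x, □r→r at y, so r at y, i.e. Ryy.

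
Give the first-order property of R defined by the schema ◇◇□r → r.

∀x ∀y (xR²y → ∃w (yRw ∧ x = w))

This is a Sahlqvist (Geach-type) schema ◇^2□^1r → □^0◇^0r.
First-order correspondent: ∀x ∀y (xR²y → ∃w (yRw ∧ x = w)).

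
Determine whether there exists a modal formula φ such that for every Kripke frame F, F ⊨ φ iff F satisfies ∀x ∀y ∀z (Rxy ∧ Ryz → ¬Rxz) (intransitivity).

Not definable by any modal formula

If a class were modally definable it would be closed under surjective bounded morphisms (Goldblatt–Thomason).
The 7-cycle (worlds s,t,u,v,w,x,y with s→t→u→v→w→x→y→s) is intransitive. Mapping every world to a single reflexive point • is a surjective bounded morphism; the reflexive point is not intransitive (R••∧R•• but R••).
Hence intransitivity is not modally definable.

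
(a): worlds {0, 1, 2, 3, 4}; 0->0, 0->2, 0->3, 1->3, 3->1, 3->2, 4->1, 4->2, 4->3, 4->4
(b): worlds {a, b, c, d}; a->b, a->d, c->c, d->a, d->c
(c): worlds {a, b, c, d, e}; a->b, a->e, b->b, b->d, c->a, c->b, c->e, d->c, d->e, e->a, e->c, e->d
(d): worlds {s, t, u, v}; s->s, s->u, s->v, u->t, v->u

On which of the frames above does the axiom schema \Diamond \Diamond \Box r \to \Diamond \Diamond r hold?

Frame correspondent (Sahlqvist): \forall x \forall y (x R^2 y \to \exists w (yRw \wedge x R^2 w)) — i.e. a generalized confluence (Geach) condition.
(a): fails — 0R²2 but no w with 2Rw and 0R²w.
(b): fails — aR²a but no w with aRw and aR²w.
(c): condition met.
(d): fails — sR²t but no w with tRw and sR²w.
Valid on: (c).

(c)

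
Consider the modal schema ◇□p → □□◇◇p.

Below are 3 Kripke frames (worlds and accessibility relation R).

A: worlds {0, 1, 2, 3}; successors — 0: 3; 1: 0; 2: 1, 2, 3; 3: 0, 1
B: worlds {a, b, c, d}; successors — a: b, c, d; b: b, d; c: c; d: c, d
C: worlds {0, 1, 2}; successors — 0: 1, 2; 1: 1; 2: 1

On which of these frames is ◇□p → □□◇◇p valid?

Frame correspondent (Sahlqvist): ∀x ∀y ∀z ((xRy ∧ xR²z) → ∃w (yRw ∧ zR²w)) — i.e. a generalized confluence (Geach) condition.
A: fails — 0R3, 0R²1 but no w with 3Rw and 1R²w.
B: fails — aRb, aR²c but no w with bRw and cR²w.
C: satisfies the condition.
Valid on: C.

C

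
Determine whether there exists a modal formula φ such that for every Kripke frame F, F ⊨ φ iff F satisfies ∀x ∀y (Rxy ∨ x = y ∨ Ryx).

Any modally definable frame class is closed under disjoint unions.
Take 3 disjoint single-world reflexive frames: each is trivially connected, but their disjoint union has 3 worlds with no edge between distinct components, so it is not connected.
Hence connectedness of R is not modally definable.

Not modally definable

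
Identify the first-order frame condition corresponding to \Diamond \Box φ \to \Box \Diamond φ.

Suppose ◇□φ→□◇φ is valid. Take Rxy, Rxz and set V(φ)={w : Ryw}. Then □φ at y so ◇□φ at x, so □◇φ at x, so ◇φ at z, giving w with Rzw and Ryw.
Conversely, on a frame with convergence the schema holds at every world under every valuation.
Frame condition: \forall x \forall y \forall z (Rxy \wedge Rxz \to \exists w (Ryw \wedge Rzw)).

Convergence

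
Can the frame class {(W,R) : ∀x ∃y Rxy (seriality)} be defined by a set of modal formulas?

Yes: it is seriality, defined by the D schema □r → ◇r.

Yes, by □r → ◇r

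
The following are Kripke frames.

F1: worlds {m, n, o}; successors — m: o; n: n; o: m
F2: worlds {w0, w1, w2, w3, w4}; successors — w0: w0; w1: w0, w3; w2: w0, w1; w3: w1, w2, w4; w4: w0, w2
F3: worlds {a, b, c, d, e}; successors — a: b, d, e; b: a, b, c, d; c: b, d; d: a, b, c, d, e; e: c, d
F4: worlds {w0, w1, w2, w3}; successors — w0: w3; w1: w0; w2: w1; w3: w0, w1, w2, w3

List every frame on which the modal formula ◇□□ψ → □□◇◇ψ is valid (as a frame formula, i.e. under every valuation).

F2, F3

Frame correspondent (Sahlqvist): ∀x ∀y ∀z ((xRy ∧ xR²z) → ∃w (yR²w ∧ zR²w)) — i.e. a generalized confluence (Geach) condition.
F1: fails — mRo, mR²m but no w with oR²w and mR²w.
F2: satisfies the condition.
F3: satisfies the condition.
F4: fails — w3Rw1, w3R²w2 but no w with w1R²w and w2R²w.
Valid on: F2, F3.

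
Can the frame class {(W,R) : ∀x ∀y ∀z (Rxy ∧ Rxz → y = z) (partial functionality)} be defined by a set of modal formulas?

Definable; ◇r → □r defines it

Yes: it is partial functionality, defined by the CD schema ◇r → □r.
Suppose ◇r→□r is valid. Take Rxy, Rxz and set V(r)={y}. Then ◇r at x, so □r at x, so r at z, i.e. z=y.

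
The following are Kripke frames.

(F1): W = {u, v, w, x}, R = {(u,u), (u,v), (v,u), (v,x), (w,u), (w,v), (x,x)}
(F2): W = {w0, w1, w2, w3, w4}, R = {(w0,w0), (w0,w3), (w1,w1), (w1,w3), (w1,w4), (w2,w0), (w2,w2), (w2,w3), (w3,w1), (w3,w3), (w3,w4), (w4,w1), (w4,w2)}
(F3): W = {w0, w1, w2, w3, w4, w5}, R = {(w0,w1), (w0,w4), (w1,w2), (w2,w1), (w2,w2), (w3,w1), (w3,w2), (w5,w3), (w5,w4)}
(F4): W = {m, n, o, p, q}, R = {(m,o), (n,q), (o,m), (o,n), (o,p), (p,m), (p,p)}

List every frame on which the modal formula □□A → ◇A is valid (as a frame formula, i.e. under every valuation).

(F1), (F2)

This is the axiom for a generalized confluence (Geach) condition; its first-order frame correspondent is ∀x ∃w (xR²w ∧ xRw).
(F1): satisfies the condition.
(F2): satisfies the condition.
(F3): fails — at w0 but no w with w0R²w and w0Rw.
(F4): fails — at m but no w with mR²w and mRw.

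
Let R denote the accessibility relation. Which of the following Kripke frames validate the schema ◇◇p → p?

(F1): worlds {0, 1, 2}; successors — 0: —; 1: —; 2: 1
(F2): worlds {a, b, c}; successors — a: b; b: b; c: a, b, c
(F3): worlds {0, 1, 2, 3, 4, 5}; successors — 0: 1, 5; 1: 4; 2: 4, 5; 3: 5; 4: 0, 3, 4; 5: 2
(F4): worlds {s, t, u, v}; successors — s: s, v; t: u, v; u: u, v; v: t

Frame correspondent (Sahlqvist): ∀x ∀y (xR²y → ∃w (y = w ∧ x = w)) — i.e. a generalized confluence (Geach) condition.
(F1): satisfies the condition.
(F2): fails — aR²b but b ≠ a.
(F3): fails — 0R²2 but 2 ≠ 0.
(F4): fails — sR²t but t ≠ s.
Valid on: (F1).

(F1)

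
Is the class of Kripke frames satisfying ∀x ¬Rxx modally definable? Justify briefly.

No

Modal frame validity is preserved under surjective bounded morphisms.
The 4-cycle (worlds a,b,c,d with a→b→c→d→a) is irreflexive, and the map sending every world to a single reflexive point • is a surjective bounded morphism (forth: every edge maps to (•,•); back: every world has a successor). So any modal formula valid on the 4-cycle is also valid on the reflexive point, which is not irreflexive.
So the class is not modally definable.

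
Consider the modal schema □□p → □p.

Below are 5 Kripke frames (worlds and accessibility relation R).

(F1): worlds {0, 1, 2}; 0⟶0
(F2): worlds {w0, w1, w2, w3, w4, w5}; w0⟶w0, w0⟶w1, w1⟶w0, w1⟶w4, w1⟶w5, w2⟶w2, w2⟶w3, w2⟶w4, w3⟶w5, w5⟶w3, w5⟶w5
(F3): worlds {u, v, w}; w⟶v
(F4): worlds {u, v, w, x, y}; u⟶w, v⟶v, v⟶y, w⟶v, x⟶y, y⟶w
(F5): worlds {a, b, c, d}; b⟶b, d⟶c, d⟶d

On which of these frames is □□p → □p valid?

This is the axiom for density; its first-order frame correspondent is ∀x ∀y (Rxy → ∃z (Rxz ∧ Rzy)).
(F1): holds.
(F2): fails — Rw1w4 but no z with Rw1z and Rzw4.
(F3): fails — Rwv but no z with Rwz and Rzv.
(F4): fails — Ruw but no z with Ruz and Rzw.
(F5): holds.
Valid on: (F1), (F5).

(F1), (F5)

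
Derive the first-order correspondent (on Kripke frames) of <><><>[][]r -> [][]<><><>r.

forall x forall y forall z ((x R^3 y & x R^2 z) -> exists w (y R^2 w & z R^3 w))

This is a Sahlqvist (Geach-type) schema ◇^3□^2r → □^2◇^3r.
First-order correspondent: forall x forall y forall z ((x R^3 y & x R^2 z) -> exists w (y R^2 w & z R^3 w)).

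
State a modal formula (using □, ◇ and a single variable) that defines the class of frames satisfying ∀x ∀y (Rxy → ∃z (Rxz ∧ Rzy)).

□□ψ → □ψ

A defining formula is □□ψ → □ψ (the C4 axiom).
Suppose □□ψ→□ψ is valid. Take Rxy and set V(ψ)={w : xR²w}. Then □□ψ at x, so □ψ at x, so ψ at y, i.e. ∃z(Rxz∧Rzy).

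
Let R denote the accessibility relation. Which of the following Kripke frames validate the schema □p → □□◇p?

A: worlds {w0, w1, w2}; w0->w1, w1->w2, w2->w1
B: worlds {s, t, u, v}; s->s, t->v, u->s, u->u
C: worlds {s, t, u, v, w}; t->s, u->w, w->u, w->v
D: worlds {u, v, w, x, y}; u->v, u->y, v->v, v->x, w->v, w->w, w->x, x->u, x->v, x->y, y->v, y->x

A, B, D

This is the axiom for a generalized confluence (Geach) condition; its first-order frame correspondent is ∀x ∀z (xR²z → ∃w (xRw ∧ zRw)).
A: satisfies the condition.
B: satisfies the condition.
C: fails — uR²v but no w* with uRw* and vRw*.
D: satisfies the condition.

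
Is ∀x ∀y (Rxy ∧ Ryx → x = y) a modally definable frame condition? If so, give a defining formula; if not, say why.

Not definable by any modal formula

Modal frame validity is preserved under surjective bounded morphisms.
The 6-cycle (worlds s,t,u,v,w,x with s→t→u→v→w→x→s) is antisymmetric. Sending even-indexed worlds to • and odd-indexed worlds to ∘ is a surjective bounded morphism onto the two-world frame with •↔∘, which is not antisymmetric.
So no modal formula (or set of formulas) defines exactly the antisymmetric frames.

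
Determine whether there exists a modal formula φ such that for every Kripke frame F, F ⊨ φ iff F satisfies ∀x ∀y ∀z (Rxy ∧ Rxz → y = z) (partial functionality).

This is a Sahlqvist condition; the CD axiom ◇p → □p defines it.
Suppose ◇p→□p is valid. Take Rxy, Rxz and set V(p)={y}. Then ◇p at x, so □p at x, so p at z, i.e. z=y.

Yes, by ◇p → □p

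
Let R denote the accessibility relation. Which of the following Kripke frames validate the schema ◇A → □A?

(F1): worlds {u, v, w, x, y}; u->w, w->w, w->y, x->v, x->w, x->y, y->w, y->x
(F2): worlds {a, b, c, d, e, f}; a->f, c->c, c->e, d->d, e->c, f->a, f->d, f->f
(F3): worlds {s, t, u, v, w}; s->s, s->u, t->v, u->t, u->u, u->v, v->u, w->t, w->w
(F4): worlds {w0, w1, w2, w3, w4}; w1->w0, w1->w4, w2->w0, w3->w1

none

This is the axiom for partial functionality; its first-order frame correspondent is ∀x ∀y ∀z (Rxy ∧ Rxz → y = z).
(F1): fails — w sees both w and y.
(F2): fails — c sees both c and e.
(F3): fails — s sees both s and u.
(F4): fails — w1 sees both w0 and w4.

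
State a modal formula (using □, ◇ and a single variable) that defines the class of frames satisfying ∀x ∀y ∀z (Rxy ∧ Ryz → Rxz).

□p → □□p

The condition is transitivity. The 4 schema □p → □□p defines it.
Suppose □p→□□p is valid. Take Rxy, Ryz and set V(p)={w : Rxw}. Then □p at x, so □□p at x, so □p at y, so p at z, i.e. Rxz.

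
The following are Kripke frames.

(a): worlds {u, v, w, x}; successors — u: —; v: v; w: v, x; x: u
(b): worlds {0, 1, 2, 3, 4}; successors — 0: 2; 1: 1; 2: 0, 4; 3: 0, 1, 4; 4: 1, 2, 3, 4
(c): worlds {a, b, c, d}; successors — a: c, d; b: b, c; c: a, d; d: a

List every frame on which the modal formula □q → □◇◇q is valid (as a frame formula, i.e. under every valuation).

The schema corresponds to a generalized confluence (Geach) condition: ∀x ∀z (xRz → ∃w (xRw ∧ zR²w)).
(a): fails — wRx but no t with wRt and xR²t.
(b): holds.
(c): holds.
Valid on: (b), (c).

(b), (c)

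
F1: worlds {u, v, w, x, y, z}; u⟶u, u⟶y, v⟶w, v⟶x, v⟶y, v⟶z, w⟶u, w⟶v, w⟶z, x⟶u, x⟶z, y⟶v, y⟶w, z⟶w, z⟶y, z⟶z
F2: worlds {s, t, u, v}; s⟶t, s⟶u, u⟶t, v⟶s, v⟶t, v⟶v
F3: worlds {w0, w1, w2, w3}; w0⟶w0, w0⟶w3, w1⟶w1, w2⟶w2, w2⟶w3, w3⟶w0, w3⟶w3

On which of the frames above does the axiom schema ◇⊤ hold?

F1, F3

This is the axiom for seriality; its first-order frame correspondent is ∀x ∃y Rxy.
F1: holds.
F2: fails — world t has no successor.
F3: holds.
Valid on: F1, F3.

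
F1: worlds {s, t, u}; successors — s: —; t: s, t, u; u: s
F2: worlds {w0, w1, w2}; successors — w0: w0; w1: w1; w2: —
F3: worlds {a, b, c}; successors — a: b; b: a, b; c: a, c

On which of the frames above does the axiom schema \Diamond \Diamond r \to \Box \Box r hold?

This is the axiom for a generalized confluence (Geach) condition; its first-order frame correspondent is \forall x \forall y \forall z ((x R^2 y \wedge x R^2 z) \to \exists w (y = w \wedge z = w)).
F1: fails — tR²s, tR²t but s ≠ t.
F2: satisfies the condition.
F3: fails — aR²a, aR²b but a ≠ b.
Valid on: F2.

F2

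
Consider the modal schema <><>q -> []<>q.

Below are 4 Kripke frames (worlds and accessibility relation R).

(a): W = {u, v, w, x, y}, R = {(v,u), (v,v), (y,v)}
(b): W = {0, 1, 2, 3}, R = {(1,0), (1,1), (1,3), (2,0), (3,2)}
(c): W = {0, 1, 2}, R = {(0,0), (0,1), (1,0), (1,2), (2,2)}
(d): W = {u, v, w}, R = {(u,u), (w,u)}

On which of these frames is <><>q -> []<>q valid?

(d)

The schema corresponds to a generalized confluence (Geach) condition: forall x forall y forall z ((x R^2 y & xRz) -> exists w (y = w & zRw)).
(a): fails — vR²u, vRu but no t with u=t and uRt.
(b): fails — 1R²0, 1R0 but no w with 0=w and 0Rw.
(c): fails — 0R²1, 0R1 but no w with 1=w and 1Rw.
(d): satisfies the condition.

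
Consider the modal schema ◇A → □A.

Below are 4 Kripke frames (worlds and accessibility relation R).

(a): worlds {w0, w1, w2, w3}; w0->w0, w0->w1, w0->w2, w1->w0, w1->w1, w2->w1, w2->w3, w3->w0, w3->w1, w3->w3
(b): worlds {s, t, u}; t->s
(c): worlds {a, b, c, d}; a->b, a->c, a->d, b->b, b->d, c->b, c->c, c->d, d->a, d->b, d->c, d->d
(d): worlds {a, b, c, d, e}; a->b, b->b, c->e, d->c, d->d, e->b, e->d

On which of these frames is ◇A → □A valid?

(b)

This is the axiom for partial functionality; its first-order frame correspondent is ∀x ∀y ∀z (Rxy ∧ Rxz → y = z).
(a): fails — w0 sees both w0 and w1.
(b): holds.
(c): fails — a sees both b and c.
(d): fails — d sees both c and d.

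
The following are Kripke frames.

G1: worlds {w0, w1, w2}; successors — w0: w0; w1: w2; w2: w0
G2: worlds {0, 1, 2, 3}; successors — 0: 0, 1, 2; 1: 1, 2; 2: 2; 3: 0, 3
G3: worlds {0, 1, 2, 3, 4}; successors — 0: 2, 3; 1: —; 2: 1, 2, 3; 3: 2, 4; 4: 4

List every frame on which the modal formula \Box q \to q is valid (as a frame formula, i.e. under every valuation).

This is the axiom for reflexivity; its first-order frame correspondent is \forall x Rxx.
G1: fails — world w1 does not see itself.
G2: condition met.
G3: fails — world 0 does not see itself.

G2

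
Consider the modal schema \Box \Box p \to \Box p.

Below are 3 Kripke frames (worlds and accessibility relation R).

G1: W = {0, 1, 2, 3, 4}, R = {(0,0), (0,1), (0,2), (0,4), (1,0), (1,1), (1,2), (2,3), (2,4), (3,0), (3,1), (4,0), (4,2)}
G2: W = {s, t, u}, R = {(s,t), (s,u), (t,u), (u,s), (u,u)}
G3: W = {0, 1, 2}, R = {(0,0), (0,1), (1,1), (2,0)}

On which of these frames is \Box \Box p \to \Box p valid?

Frame correspondent (Sahlqvist): \forall x \forall y (Rxy \to \exists z (Rxz \wedge Rzy)) — i.e. density.
G1: fails — R23 but no z with R2z and Rz3.
G2: fails — Rst but no z with Rsz and Rzt.
G3: satisfies the condition.

G3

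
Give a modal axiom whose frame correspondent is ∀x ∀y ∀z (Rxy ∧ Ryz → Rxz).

□s → □□s

A defining formula is □s → □□s (the 4 axiom).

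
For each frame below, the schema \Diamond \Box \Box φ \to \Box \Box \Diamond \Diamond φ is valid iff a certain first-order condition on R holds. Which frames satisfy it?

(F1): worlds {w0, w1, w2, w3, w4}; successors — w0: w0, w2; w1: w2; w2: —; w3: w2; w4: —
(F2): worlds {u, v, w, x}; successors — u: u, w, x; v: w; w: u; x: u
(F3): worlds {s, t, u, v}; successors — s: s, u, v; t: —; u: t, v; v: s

(F2)

Frame correspondent (Sahlqvist): \forall x \forall y \forall z ((xRy \wedge x R^2 z) \to \exists w (y R^2 w \wedge z R^2 w)) — i.e. a generalized confluence (Geach) condition.
(F1): fails — w0Rw0, w0R²w2 but no w with w0R²w and w2R²w.
(F2): condition met.
(F3): fails — sRs, sR²t but no w with sR²w and tR²w.
Valid on: (F2).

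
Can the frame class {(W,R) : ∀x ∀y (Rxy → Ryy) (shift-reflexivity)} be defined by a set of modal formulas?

Yes — defined by □(□p → p)

Yes: it is shift-reflexivity, defined by the T□ schema □(□p → p).
Suppose □(□p→p) is valid. Take Rxy and set V(p)={w : Ryw}. Then at y, □p holds; since □(□p→p) at x, □p→p at y, so p at y, i.e. Ryy.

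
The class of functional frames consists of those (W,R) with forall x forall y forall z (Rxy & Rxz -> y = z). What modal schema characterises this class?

This is partial functionality; the standard corresponding axiom is CD: ◇r → □r.

◇r → □r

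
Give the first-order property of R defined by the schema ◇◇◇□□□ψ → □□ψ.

This is a Sahlqvist (Geach-type) schema ◇^3□^3ψ → □^2◇^0ψ.
Minimal-valuation argument: fix x; take any y with xR^3y and any z with xR^2z. Set V(ψ) to the set of worlds R-reachable from y in exactly 3 steps. Then □^3ψ holds at y, so the antecedent holds at x; validity forces ◇^0ψ at z, giving a w with zR^0w and yR^3w.
First-order correspondent: ∀x ∀y ∀z ((xR³y ∧ xR²z) → ∃w (yR³w ∧ z = w)).

∀x ∀y ∀z ((xR³y ∧ xR²z) → ∃w (yR³w ∧ z = w))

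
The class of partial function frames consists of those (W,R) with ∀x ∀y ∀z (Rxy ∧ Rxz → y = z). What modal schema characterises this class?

The condition is partial functionality. The CD schema ◇q → □q defines it.
Suppose ◇q→□q is valid. Take Rxy, Rxz and set V(q)={y}. Then ◇q at x, so □q at x, so q at z, i.e. z=y.

◇q → □q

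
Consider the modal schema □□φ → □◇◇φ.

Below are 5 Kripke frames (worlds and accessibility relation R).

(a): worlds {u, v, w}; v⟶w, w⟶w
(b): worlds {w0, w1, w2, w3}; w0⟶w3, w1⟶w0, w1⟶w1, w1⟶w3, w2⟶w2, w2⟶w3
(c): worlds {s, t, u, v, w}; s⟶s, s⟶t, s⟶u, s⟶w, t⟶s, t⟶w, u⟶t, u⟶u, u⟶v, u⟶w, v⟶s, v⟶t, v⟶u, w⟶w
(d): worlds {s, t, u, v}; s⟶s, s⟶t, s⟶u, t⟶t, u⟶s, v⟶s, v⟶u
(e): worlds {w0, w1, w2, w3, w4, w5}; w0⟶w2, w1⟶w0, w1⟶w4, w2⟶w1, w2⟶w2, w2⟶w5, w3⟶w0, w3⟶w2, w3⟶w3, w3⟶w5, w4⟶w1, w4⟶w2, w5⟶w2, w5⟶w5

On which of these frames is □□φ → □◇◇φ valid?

(a), (c), (d), (e)

Frame correspondent (Sahlqvist): ∀x ∀z (xRz → ∃w (xR²w ∧ zR²w)) — i.e. a generalized confluence (Geach) condition.
(a): ✓.
(b): fails — w0Rw3 but no w with w0R²w and w3R²w.
(c): ✓.
(d): ✓.
(e): ✓.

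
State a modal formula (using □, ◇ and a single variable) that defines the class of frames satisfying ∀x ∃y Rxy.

□q → ◇q

The condition is seriality. The D schema □q → ◇q defines it.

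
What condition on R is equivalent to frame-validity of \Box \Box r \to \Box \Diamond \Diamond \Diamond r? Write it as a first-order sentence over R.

\forall x \forall z (xRz \to \exists w (x R^2 w \wedge z R^3 w))

This is a Sahlqvist (Geach-type) schema ◇^0□^2r → □^1◇^3r.
Minimal-valuation argument: fix x; take any y with xR^0y and any z with xR^1z. Set V(r) to the set of worlds R-reachable from y in exactly 2 steps. Then □^2r holds at y, so the antecedent holds at x; validity forces ◇^3r at z, giving a w with zR^3w and yR^2w.
First-order correspondent: \forall x \forall z (xRz \to \exists w (x R^2 w \wedge z R^3 w)).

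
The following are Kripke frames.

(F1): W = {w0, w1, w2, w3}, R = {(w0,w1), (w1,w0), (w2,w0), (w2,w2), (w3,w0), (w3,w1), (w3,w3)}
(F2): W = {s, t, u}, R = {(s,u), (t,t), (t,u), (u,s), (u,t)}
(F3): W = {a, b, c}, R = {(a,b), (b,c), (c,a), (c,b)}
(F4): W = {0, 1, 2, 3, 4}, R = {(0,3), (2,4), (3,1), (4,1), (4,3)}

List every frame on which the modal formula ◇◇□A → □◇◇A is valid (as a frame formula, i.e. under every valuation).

The schema corresponds to a generalized confluence (Geach) condition: ∀x ∀y ∀z ((xR²y ∧ xRz) → ∃w (yRw ∧ zR²w)).
(F1): fails — w2R²w0, w2Rw0 but no w with w0Rw and w0R²w.
(F2): holds.
(F3): fails — cR²b, cRb but no w with bRw and bR²w.
(F4): fails — 0R²1, 0R3 but no w with 1Rw and 3R²w.
Valid on: (F2).

(F2)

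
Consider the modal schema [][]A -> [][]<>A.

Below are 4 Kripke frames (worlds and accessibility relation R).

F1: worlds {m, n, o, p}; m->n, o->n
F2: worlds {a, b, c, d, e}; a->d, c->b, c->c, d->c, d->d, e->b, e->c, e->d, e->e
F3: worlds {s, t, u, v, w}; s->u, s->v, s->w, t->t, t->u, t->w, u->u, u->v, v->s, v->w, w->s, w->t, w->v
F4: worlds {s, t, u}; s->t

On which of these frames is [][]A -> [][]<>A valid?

F1, F3, F4

This is the axiom for a generalized confluence (Geach) condition; its first-order frame correspondent is forall x forall z (x R^2 z -> exists w (x R^2 w & zRw)).
F1: satisfies the condition.
F2: fails — cR²b but no w with cR²w and bRw.
F3: satisfies the condition.
F4: satisfies the condition.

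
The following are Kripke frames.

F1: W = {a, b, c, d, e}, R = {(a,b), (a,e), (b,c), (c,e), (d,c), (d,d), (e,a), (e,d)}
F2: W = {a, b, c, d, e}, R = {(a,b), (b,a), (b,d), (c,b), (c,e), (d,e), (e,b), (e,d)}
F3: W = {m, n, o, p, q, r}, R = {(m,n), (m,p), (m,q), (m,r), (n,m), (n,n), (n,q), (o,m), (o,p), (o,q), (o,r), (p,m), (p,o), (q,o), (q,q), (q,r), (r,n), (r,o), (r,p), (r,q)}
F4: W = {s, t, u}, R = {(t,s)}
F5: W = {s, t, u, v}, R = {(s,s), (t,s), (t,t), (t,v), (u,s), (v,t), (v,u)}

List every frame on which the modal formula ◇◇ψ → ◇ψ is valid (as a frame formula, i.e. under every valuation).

Frame correspondent (Sahlqvist): ∀x ∀y ∀z (Rxy ∧ Ryz → Rxz) — i.e. transitivity.
F1: fails — Rbc and Rce but not Rbe.
F2: fails — Reb and Rba but not Rea.
F3: fails — Rom and Rmn but not Ron.
F4: holds.
F5: fails — Rtv and Rvu but not Rtu.
Valid on: F4.

F4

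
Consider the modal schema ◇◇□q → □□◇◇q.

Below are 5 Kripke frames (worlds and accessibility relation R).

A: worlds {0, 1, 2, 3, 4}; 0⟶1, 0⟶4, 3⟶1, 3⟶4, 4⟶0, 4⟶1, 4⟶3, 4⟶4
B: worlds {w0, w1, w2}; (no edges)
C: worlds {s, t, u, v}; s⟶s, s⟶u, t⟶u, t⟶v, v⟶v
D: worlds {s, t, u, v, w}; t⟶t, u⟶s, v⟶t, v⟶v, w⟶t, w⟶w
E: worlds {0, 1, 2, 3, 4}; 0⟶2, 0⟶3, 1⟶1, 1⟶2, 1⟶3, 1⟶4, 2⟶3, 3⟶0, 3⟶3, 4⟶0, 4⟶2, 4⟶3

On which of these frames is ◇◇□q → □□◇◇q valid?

This is the axiom for a generalized confluence (Geach) condition; its first-order frame correspondent is ∀x ∀y ∀z ((xR²y ∧ xR²z) → ∃w (yRw ∧ zR²w)).
A: fails — 0R²0, 0R²1 but no w with 0Rw and 1R²w.
B: condition met.
C: fails — sR²s, sR²u but no w with sRw and uR²w.
D: condition met.
E: condition met.

B, D, E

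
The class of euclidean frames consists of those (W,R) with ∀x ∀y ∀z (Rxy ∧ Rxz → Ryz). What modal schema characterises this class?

This is the Euclidean property; the standard corresponding axiom is 5: ◇s → □◇s.

◇s → □◇s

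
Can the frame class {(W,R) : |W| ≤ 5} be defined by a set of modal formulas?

No — not modally definable

Any modally definable frame class is closed under disjoint unions.
Any modal formula valid on each of 6 disjoint one-world frames is valid on their disjoint union (validity is preserved under disjoint unions). Each one-world frame has |W|=1≤5, but the union has |W|=6.
Hence having at most 5 worlds is not modally definable.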